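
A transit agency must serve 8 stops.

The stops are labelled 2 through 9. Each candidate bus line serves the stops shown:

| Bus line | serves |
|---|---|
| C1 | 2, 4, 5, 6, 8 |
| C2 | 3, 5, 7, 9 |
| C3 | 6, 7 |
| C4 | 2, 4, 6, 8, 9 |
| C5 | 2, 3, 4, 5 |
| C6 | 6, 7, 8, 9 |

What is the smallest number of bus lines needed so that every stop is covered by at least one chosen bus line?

2

C2 and C4 together: C2 ∪ C4 = {2, 3, 4, 5, 6, 7, 8, 9} — every stop is covered.
No single bus line has all 8 stops (the largest, C1, has 5), so 2 is optimal.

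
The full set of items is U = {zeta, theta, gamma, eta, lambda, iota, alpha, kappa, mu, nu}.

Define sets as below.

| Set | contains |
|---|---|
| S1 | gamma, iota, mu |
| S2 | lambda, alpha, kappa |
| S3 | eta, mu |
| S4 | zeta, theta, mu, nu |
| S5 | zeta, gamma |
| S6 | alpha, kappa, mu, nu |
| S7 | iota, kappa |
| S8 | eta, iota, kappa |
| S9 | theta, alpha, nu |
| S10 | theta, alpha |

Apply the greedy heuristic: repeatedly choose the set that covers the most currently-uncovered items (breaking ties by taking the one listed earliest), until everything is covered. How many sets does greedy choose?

4

Greedy: pick S4 (covers 4 new) → pick S2 (covers 3 new) → pick S1 (covers 2 new) → pick S3 (covers 1 new). Total picks: 4.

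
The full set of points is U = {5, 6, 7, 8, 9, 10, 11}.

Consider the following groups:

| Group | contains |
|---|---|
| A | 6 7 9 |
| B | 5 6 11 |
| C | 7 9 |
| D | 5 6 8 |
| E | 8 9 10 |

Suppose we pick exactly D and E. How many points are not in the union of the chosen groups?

Union of D, E = {5, 6, 8, 9, 10}.
Not covered: 7, 11 — 2 points.

2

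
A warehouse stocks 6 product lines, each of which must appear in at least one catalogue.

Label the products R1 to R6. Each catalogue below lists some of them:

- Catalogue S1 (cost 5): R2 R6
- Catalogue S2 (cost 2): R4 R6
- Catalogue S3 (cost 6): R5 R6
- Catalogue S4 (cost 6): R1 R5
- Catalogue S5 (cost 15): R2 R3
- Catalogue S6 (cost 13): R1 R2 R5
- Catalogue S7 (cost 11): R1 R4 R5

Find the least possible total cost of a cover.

23

S2, S4, S5 together cover every product (S2 ∪ S4 ∪ S5 = {R1, R2, R3, R4, R5, R6}); total cost 2 + 6 + 15 = 23.
The greedy pick S2, S4, S1, S5 costs 28; no covering selection beats 23.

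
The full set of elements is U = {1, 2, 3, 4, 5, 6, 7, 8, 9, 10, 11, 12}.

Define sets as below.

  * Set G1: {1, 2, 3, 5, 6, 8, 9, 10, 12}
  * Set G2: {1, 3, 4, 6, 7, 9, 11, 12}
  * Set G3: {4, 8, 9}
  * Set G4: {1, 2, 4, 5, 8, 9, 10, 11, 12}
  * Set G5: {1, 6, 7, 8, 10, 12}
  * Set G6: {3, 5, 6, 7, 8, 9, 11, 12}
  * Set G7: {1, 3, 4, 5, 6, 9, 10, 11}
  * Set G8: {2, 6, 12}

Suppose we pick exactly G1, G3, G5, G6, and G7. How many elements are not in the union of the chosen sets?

0

Union of G1, G3, G5, G6, G7 = {1, 2, 3, 4, 5, 6, 7, 8, 9, 10, 11, 12} — that's every element, so 0 are uncovered.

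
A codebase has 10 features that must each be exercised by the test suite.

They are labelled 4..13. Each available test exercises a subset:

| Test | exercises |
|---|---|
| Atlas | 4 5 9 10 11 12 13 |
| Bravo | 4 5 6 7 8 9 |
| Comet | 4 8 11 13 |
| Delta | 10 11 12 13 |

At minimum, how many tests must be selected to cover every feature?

Bravo and Delta together: Bravo ∪ Delta = {4, 5, 6, 7, 8, 9, 10, 11, 12, 13} — every feature is covered.
No single test has all 10 features (the largest, Atlas, has 7), so 2 is optimal.

2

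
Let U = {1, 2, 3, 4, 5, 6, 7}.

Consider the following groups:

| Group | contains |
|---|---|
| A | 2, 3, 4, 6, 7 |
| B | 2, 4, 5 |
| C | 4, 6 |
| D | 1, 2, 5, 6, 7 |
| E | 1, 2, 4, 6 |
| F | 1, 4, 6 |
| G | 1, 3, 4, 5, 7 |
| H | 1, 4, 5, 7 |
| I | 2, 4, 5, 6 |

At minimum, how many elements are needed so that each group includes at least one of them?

The 2 elements {4, 6} hit every group.
No single element lies in every group, so at least 2 are needed and 2 is optimal.

2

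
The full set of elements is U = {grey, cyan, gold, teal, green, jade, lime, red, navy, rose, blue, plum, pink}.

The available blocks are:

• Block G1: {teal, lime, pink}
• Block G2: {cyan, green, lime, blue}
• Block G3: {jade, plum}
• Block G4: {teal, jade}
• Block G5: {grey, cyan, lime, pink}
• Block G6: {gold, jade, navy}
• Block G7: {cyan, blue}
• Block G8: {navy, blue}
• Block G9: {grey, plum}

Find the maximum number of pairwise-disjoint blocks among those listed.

G1, G6, G7, G9 are pairwise disjoint (G1={teal,lime,pink}; G6={gold,jade,navy}; G7={cyan,blue}; G9={grey,plum}).
Every remaining block overlaps one of these, and no 5 of the listed blocks are pairwise disjoint, so 4 is the maximum.

4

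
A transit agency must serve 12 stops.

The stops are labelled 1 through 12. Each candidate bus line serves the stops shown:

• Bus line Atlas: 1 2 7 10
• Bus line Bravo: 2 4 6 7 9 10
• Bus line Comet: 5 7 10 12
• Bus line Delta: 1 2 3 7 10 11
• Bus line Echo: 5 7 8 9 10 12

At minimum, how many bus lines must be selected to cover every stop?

3

Take {Bravo, Delta, Echo}. Their union is {1, 2, 3, 4, 5, 6, 7, 8, 9, 10, 11, 12}, which is all 12 stops.
Only Delta contains 3, so Delta is forced; the remaining 6 stops need at least 2 more bus lines (each remaining bus line adds at most 4) — so at least 3 bus lines are needed, and 3 is optimal.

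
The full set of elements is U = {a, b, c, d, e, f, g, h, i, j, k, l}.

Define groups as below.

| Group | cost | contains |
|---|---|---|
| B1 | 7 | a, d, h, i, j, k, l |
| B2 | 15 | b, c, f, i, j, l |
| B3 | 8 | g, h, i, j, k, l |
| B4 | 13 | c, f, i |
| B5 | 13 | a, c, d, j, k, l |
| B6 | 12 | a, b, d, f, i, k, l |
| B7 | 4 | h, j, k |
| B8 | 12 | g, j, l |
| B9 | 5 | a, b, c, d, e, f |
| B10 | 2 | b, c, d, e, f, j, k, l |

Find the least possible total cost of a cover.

13

B3, B9 together cover every element (B3 ∪ B9 = {a, b, c, d, e, f, g, h, i, j, k, l}); total cost 8 + 5 = 13.
The greedy pick B10, B1, B3 costs 17; no covering selection beats 13.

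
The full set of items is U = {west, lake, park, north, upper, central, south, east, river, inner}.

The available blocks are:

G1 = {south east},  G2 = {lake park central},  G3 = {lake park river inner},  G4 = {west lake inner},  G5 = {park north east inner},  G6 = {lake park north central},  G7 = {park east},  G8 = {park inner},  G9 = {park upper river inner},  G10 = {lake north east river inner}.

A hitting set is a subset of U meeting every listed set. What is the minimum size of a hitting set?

3

Take H = {lake, east, inner}. Each listed block contains at least one of these, so H is a hitting set of size 3.
No choice of 2 items meets every block, so 3 is the minimum.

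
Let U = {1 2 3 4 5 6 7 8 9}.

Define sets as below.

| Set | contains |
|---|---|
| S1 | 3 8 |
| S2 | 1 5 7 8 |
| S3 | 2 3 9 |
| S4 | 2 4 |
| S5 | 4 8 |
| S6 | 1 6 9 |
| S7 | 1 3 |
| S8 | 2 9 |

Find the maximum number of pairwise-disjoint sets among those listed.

S1, S4, S6 are pairwise disjoint (S1={3,8}; S4={2,4}; S6={1,6,9}).
Every remaining set overlaps one of these, and no 4 of the listed sets are pairwise disjoint, so 3 is the maximum.

3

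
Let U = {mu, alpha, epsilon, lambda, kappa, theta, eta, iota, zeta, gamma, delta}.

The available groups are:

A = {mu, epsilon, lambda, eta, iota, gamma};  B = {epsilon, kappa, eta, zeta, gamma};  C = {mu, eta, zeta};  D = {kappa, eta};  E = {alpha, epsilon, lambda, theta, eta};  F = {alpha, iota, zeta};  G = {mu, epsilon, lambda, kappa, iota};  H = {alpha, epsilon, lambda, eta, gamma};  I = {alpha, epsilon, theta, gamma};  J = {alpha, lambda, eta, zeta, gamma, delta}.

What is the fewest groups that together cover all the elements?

Take {E, G, J}. Their union is {mu, alpha, epsilon, lambda, kappa, theta, eta, iota, zeta, gamma, delta}, which is all 11 elements.
Only J contains delta, so J is forced; the remaining 5 elements need at least 2 more groups (each remaining group adds at most 4) — so at least 3 groups are needed, and 3 is optimal.

3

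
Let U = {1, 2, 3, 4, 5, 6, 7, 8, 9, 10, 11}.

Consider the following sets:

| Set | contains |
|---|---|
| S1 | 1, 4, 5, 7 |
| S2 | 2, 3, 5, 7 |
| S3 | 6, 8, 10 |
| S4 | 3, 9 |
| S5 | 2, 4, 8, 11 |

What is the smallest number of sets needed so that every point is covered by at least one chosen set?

S1 and S3 and S4 and S5 together: S1 ∪ S3 ∪ S4 ∪ S5 = {1, 2, 3, 4, 5, 6, 7, 8, 9, 10, 11} — every point is covered.
Only S1 contains 1, so S1 is forced; the remaining 7 points need at least 3 more sets (each remaining set adds at most 3) — so at least 4 sets are needed, and 4 is optimal.

4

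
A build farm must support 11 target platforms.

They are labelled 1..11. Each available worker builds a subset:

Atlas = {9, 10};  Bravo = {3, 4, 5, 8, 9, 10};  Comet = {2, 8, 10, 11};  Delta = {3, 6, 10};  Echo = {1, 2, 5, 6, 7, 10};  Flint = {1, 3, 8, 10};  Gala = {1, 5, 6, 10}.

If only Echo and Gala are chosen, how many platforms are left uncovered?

Union of Echo, Gala = {1, 2, 5, 6, 7, 10}.
Not covered: 3, 4, 8, 9, 11 — 5 platforms.

5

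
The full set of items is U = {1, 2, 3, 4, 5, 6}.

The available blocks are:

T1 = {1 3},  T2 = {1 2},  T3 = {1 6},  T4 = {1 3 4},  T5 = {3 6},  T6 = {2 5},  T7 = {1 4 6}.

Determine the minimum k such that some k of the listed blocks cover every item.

3

Take {T4, T6, T7}. Their union is {1, 2, 3, 4, 5, 6}, which is all 6 items.
Only T6 contains 5, so T6 is forced; the remaining 4 items need at least 2 more blocks (each remaining block adds at most 3) — so at least 3 blocks are needed, and 3 is optimal.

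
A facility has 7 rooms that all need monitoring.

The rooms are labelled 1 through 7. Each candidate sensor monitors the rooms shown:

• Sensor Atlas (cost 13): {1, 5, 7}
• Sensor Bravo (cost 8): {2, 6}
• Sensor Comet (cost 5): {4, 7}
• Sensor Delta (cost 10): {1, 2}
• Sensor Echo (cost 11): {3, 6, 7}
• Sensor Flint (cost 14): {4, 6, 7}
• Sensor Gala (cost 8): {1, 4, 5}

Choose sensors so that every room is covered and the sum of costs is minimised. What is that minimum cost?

27

Bravo, Echo, Gala together cover every room (Bravo ∪ Echo ∪ Gala = {1, 2, 3, 4, 5, 6, 7}); total cost 8 + 11 + 8 = 27.
The greedy pick Comet, Bravo, Gala, Echo costs 32; no covering selection beats 27.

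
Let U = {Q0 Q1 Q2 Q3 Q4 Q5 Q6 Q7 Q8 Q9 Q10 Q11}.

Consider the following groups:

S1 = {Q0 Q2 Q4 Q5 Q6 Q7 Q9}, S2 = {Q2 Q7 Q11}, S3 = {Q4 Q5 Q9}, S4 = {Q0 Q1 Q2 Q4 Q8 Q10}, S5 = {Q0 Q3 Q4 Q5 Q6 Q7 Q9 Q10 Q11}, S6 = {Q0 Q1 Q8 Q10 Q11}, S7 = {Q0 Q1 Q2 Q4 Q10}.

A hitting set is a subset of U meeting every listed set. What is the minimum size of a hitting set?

The 2 elements {Q4, Q11} hit every group.
The groups S3, S6 are pairwise disjoint, so any hitting set needs a separate element for each — at least 2. Hence 2 is optimal.

2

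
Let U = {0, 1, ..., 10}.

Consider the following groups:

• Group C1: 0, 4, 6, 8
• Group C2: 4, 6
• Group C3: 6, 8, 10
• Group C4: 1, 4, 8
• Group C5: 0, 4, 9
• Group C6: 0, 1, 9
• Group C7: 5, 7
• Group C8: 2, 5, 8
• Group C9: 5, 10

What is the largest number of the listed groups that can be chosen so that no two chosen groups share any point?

3

C2, C6, C9 are pairwise disjoint (C2={4,6}; C6={0,1,9}; C9={5,10}).
Every remaining group overlaps one of these, and no 4 of the listed groups are pairwise disjoint, so 3 is the maximum.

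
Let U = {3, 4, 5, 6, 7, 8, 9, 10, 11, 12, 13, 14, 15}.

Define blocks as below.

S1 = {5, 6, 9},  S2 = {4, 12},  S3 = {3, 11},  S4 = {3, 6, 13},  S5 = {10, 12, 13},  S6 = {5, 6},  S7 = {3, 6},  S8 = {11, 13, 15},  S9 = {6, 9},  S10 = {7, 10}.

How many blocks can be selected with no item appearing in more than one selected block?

S1, S2, S8, S10 are pairwise disjoint (S1={5,6,9}; S2={4,12}; S8={11,13,15}; S10={7,10}).
Every remaining block overlaps one of these, and no 5 of the listed blocks are pairwise disjoint, so 4 is the maximum.

4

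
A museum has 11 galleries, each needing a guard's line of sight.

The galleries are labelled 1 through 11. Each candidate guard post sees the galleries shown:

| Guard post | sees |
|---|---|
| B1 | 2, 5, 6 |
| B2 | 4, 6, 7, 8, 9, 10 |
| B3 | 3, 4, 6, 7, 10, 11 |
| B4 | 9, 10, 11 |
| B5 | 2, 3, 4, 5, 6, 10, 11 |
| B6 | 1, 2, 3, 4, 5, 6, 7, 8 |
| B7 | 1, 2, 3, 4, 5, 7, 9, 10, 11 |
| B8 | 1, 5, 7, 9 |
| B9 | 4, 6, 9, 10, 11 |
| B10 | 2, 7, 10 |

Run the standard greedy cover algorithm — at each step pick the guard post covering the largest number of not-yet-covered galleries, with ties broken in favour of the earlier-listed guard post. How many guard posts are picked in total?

2

Greedy: pick B7 (covers 9 new) → pick B2 (covers 2 new). Total picks: 2.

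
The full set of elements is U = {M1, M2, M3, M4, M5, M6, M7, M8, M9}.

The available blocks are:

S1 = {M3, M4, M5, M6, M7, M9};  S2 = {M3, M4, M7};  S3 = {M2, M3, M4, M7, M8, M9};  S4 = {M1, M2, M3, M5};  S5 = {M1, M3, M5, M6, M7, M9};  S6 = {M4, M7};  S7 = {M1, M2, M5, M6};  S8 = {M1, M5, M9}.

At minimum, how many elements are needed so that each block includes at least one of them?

2

The 2 elements {M1, M7} hit every block.
The blocks S2, S7 are pairwise disjoint, so any hitting set needs a separate element for each — at least 2. Hence 2 is optimal.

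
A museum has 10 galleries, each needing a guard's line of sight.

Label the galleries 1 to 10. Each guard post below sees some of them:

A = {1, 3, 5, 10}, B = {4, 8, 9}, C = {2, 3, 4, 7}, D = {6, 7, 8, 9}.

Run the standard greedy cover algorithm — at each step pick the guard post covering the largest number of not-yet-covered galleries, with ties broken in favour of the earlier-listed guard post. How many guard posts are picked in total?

Greedy: pick A (covers 4 new) → pick D (covers 4 new) → pick C (covers 2 new). Total picks: 3.

3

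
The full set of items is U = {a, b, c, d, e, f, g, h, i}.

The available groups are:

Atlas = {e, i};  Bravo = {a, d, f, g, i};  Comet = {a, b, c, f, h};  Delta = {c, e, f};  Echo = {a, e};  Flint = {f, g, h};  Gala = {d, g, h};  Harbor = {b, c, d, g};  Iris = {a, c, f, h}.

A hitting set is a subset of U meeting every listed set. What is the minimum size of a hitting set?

Take T = {e, f, g}. Each listed group contains at least one of these, so T is a hitting set of size 3.
No choice of 2 items meets every group, so 3 is the minimum.

3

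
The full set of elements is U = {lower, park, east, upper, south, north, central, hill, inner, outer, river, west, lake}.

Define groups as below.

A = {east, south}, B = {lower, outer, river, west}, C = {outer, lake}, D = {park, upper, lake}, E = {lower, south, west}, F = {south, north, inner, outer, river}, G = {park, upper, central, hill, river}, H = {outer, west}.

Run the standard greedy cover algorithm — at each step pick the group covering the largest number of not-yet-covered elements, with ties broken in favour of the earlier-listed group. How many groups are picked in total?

Greedy: pick F (covers 5 new) → pick G (covers 4 new) → pick B (covers 2 new) → pick A (covers 1 new) → pick C (covers 1 new). Total picks: 5.

5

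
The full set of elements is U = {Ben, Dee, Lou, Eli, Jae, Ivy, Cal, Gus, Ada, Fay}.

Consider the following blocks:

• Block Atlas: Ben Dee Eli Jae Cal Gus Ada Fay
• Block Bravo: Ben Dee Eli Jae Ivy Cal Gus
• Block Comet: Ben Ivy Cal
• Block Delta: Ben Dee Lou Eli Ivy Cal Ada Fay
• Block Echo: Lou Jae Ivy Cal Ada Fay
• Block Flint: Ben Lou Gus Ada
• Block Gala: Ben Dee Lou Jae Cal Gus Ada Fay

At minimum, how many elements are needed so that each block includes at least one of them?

2

Take H = {Ben, Lou}. Each listed block contains at least one of these, so H is a hitting set of size 2.
No single element lies in every block, so at least 2 are needed and 2 is optimal.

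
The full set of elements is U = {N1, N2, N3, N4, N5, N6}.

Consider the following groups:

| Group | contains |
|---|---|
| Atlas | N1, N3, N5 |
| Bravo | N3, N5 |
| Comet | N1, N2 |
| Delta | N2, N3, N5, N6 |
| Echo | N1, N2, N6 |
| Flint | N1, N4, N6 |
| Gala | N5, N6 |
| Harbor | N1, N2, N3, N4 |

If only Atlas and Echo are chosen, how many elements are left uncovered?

Union of Atlas, Echo = {N1, N2, N3, N5, N6}.
Not covered: N4 — 1 element.

1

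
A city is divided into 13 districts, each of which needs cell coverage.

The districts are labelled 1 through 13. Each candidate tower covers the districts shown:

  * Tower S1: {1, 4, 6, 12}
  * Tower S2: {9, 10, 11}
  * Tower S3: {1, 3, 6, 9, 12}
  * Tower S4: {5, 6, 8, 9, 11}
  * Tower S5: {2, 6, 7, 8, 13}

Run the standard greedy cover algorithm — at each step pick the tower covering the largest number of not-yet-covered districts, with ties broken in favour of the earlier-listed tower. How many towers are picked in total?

Greedy: pick S3 (covers 5 new) → pick S5 (covers 4 new) → pick S2 (covers 2 new) → pick S1 (covers 1 new) → pick S4 (covers 1 new). Total picks: 5.

5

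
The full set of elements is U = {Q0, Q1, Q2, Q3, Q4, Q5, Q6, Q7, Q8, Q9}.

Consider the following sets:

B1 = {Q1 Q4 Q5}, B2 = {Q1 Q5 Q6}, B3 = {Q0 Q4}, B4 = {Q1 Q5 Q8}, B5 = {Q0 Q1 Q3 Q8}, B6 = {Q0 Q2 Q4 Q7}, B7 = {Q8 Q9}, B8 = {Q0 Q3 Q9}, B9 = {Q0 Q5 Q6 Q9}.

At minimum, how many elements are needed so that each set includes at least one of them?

3

The 3 elements {Q1, Q4, Q9} hit every set.
The sets B2, B3, B7 are pairwise disjoint, so any hitting set needs a separate element for each — at least 3. Hence 3 is optimal.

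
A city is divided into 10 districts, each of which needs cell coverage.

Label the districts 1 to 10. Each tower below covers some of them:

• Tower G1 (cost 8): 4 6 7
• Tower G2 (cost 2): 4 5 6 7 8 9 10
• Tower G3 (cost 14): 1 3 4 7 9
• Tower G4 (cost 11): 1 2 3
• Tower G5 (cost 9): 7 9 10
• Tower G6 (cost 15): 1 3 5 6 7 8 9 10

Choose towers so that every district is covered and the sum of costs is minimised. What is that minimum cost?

G2, G4 together cover every district (G2 ∪ G4 = {1, 2, 3, 4, 5, 6, 7, 8, 9, 10}); total cost 2 + 11 = 13.
No covering selection has total cost below 13.

13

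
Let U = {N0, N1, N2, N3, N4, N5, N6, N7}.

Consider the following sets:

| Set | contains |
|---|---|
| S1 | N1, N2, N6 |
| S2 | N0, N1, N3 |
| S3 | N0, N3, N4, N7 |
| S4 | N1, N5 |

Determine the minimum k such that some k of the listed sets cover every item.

3

Take {S1, S3, S4}. Their union is {N0, N1, N2, N3, N4, N5, N6, N7}, which is all 8 items.
Only S1 contains N2, so S1 is forced; the remaining 5 items need at least 2 more sets (each remaining set adds at most 4) — so at least 3 sets are needed, and 3 is optimal.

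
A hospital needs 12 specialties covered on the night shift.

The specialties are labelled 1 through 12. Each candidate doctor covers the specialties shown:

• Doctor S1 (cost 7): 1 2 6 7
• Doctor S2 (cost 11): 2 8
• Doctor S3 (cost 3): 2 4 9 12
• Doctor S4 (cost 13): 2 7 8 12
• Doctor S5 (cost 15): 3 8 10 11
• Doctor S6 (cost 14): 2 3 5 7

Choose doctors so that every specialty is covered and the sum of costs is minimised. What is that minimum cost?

39

S1, S3, S5, S6 together cover every specialty (S1 ∪ S3 ∪ S5 ∪ S6 = {1, 2, 3, 4, 5, 6, 7, 8, 9, 10, 11, 12}); total cost 7 + 3 + 15 + 14 = 39.
No covering selection has total cost below 39.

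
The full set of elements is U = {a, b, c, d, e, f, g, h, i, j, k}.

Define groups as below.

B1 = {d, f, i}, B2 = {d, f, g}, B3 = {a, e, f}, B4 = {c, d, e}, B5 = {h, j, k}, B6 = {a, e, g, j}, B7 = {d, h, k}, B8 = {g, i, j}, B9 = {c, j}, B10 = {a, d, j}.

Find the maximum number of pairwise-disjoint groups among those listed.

B3, B7, B8 are pairwise disjoint (B3={a,e,f}; B7={d,h,k}; B8={g,i,j}).
Every remaining group overlaps one of these, and no 4 of the listed groups are pairwise disjoint, so 3 is the maximum.

3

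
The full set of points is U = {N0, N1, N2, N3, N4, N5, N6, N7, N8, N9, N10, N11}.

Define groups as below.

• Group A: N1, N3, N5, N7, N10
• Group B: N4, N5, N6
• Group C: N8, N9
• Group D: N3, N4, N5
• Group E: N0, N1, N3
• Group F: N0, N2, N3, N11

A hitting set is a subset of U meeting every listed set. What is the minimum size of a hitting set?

The 3 points {N3, N6, N9} hit every group.
The groups B, C, E are pairwise disjoint, so any hitting set needs a separate point for each — at least 3. Hence 3 is optimal.

3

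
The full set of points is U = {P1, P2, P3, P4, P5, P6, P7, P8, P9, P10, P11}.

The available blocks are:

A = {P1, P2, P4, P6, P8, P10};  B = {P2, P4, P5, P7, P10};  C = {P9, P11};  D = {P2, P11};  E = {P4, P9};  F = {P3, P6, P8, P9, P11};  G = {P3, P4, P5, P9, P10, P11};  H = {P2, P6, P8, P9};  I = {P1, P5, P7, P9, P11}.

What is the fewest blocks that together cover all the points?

3

Take {A, B, G}. Their union is {P1, P2, P3, P4, P5, P6, P7, P8, P9, P10, P11}, which is all 11 points.
No 2 of the 9 blocks cover everything (all 36 combinations miss at least one point), so 3 is optimal.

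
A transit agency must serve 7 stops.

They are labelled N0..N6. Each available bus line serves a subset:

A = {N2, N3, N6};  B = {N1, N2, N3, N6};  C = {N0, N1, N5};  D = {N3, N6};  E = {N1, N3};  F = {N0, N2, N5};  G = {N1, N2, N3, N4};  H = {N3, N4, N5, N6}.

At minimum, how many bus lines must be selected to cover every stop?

3

Take {D, F, G}. Their union is {N0, N1, N2, N3, N4, N5, N6}, which is all 7 stops.
No 2 of the 8 bus lines cover everything (all 28 combinations miss at least one stop), so 3 is optimal.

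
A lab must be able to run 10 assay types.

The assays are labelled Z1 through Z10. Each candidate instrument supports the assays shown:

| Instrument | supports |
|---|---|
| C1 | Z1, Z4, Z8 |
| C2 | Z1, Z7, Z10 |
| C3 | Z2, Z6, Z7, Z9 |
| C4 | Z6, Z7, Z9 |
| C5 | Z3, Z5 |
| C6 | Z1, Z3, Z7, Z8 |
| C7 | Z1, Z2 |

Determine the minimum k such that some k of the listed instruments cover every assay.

4

Take {C1, C2, C3, C5}. Their union is {Z1, Z2, Z3, Z4, Z5, Z6, Z7, Z8, Z9, Z10}, which is all 10 assays.
Only C2 contains Z10, so C2 is forced; the remaining 7 assays need at least 3 more instruments (each remaining instrument adds at most 3) — so at least 4 instruments are needed, and 4 is optimal.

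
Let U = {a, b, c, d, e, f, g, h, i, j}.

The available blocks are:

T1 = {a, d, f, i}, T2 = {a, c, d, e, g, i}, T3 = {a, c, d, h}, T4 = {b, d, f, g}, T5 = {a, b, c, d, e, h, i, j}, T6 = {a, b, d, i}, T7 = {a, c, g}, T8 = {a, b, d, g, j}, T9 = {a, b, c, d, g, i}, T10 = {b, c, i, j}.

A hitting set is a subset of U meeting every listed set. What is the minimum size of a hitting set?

2

T = {a, b} meets every block (each contains at least one member of T), and |T| = 2.
No single element lies in every block, so at least 2 are needed and 2 is optimal.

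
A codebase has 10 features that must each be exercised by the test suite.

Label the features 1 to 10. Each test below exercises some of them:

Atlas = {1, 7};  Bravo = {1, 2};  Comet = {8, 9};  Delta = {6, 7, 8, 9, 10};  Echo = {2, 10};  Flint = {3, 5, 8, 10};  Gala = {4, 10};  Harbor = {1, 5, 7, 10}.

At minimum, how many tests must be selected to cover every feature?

4

Bravo and Delta and Flint and Gala together: Bravo ∪ Delta ∪ Flint ∪ Gala = {1, 2, 3, 4, 5, 6, 7, 8, 9, 10} — every feature is covered.
Only Delta contains 6, so Delta is forced; the remaining 5 features need at least 3 more tests (each remaining test adds at most 2) — so at least 4 tests are needed, and 4 is optimal.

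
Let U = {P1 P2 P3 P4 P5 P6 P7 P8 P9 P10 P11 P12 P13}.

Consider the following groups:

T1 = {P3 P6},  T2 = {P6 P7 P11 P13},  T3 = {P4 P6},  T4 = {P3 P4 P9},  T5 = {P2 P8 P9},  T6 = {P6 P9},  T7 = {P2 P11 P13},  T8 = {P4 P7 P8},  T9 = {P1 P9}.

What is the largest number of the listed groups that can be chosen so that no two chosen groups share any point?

T1, T7, T8, T9 are pairwise disjoint (T1={P3,P6}; T7={P2,P11,P13}; T8={P4,P7,P8}; T9={P1,P9}).
Every remaining group overlaps one of these, and no 5 of the listed groups are pairwise disjoint, so 4 is the maximum.

4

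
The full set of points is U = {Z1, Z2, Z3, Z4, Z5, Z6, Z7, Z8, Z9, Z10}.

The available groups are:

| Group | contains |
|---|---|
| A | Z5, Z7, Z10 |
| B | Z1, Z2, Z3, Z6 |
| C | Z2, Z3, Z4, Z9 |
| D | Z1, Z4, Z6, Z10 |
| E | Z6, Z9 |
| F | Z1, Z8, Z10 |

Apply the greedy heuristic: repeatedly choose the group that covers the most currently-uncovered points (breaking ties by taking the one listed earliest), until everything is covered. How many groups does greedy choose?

Greedy: pick B (covers 4 new) → pick A (covers 3 new) → pick C (covers 2 new) → pick F (covers 1 new). Total picks: 4.

4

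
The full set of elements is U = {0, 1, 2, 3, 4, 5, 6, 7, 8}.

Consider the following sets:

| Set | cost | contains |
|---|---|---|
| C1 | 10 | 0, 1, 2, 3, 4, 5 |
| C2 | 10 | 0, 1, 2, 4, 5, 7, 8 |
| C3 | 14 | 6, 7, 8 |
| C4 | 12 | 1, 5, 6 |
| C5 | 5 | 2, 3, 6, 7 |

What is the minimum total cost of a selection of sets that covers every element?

15

C2, C5 together cover every element (C2 ∪ C5 = {0, 1, 2, 3, 4, 5, 6, 7, 8}); total cost 10 + 5 = 15.
No covering selection has total cost below 15.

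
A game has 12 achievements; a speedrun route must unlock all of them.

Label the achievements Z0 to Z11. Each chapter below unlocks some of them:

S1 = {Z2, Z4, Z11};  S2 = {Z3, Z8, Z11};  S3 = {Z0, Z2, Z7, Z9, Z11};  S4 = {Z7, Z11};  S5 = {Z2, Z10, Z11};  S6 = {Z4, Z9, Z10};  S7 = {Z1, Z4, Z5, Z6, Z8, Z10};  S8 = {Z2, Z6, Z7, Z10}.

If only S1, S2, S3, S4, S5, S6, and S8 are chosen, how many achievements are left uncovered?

Union of S1, S2, S3, S4, S5, S6, S8 = {Z0, Z2, Z3, Z4, Z6, Z7, Z8, Z9, Z10, Z11}.
Not covered: Z1, Z5 — 2 achievements.

2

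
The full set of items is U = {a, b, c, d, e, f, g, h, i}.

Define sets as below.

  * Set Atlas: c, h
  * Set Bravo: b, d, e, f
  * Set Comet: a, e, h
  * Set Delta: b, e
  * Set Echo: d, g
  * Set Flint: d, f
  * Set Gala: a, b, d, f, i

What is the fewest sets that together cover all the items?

Take {Atlas, Delta, Echo, Gala}. Their union is {a, b, c, d, e, f, g, h, i}, which is all 9 items.
No 3 of the 7 sets cover everything (all 35 combinations miss at least one item), so 4 is optimal.

4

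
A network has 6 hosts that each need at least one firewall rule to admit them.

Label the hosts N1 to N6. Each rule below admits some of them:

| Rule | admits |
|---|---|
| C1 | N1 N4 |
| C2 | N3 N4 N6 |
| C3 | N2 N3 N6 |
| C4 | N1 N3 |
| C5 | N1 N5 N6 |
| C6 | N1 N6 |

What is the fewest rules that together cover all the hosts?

Take {C2, C3, C5}. Their union is {N1, N2, N3, N4, N5, N6}, which is all 6 hosts.
Only C3 contains N2, so C3 is forced; the remaining 3 hosts need at least 2 more rules (each remaining rule adds at most 2) — so at least 3 rules are needed, and 3 is optimal.

3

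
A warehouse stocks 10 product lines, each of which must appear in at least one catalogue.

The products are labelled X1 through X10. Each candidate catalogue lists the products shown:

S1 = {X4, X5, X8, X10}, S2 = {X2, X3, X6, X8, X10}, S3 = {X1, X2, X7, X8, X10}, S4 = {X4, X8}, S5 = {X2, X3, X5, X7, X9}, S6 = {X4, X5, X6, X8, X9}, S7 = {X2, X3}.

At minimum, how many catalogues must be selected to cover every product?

Take {S3, S5, S6}. Their union is {X1, X2, X3, X4, X5, X6, X7, X8, X9, X10}, which is all 10 products.
Only S3 contains X1, so S3 is forced; the remaining 5 products need at least 2 more catalogues (each remaining catalogue adds at most 4) — so at least 3 catalogues are needed, and 3 is optimal.

3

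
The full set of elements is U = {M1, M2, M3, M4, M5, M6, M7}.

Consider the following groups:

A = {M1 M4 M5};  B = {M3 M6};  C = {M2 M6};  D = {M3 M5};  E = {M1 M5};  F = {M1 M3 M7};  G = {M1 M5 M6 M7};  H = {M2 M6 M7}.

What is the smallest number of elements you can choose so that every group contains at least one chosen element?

Take T = {M2, M3, M5}. Each listed group contains at least one of these, so T is a hitting set of size 3.
No choice of 2 elements meets every group, so 3 is the minimum.

3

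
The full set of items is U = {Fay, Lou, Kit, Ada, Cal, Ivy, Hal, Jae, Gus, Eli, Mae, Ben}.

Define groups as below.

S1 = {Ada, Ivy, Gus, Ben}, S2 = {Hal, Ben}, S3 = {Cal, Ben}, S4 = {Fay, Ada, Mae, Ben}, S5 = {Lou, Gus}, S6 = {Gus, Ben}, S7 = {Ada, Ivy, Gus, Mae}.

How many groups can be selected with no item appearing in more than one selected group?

2

S3, S5 are pairwise disjoint (S3={Cal,Ben}; S5={Lou,Gus}).
Every remaining group overlaps one of these, and no 3 of the listed groups are pairwise disjoint, so 2 is the maximum.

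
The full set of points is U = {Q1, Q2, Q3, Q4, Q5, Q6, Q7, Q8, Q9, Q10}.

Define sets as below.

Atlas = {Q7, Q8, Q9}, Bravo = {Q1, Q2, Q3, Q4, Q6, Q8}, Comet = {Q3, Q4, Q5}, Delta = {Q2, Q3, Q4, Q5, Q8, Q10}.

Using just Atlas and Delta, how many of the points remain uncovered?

2

Union of Atlas, Delta = {Q2, Q3, Q4, Q5, Q7, Q8, Q9, Q10}.
Not covered: Q1, Q6 — 2 points.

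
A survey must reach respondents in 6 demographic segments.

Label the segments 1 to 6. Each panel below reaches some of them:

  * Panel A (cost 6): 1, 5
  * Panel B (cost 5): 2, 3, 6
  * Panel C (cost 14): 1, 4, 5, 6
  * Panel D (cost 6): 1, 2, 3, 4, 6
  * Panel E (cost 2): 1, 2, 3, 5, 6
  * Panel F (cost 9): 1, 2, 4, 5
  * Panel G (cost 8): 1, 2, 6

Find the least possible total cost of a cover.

D, E together cover every segment (D ∪ E = {1, 2, 3, 4, 5, 6}); total cost 6 + 2 = 8.
No covering selection has total cost below 8.

8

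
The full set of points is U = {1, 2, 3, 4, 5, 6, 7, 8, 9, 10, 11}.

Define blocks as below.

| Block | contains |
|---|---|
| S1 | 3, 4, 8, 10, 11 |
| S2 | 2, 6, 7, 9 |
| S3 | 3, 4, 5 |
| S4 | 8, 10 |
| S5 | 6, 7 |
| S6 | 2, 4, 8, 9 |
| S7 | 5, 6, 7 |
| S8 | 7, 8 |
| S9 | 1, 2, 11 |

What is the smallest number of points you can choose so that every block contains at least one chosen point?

4

H = {2, 4, 7, 8} meets every block (each contains at least one member of H), and |H| = 4.
The blocks S3, S4, S5, S9 are pairwise disjoint, so any hitting set needs a separate point for each — at least 4. Hence 4 is optimal.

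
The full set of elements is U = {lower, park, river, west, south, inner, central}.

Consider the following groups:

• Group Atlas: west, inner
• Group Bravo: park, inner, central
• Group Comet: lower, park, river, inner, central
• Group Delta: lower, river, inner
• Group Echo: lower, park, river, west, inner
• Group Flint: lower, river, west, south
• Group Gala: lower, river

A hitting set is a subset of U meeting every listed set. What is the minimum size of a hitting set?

2

H = {river, inner} meets every group (each contains at least one member of H), and |H| = 2.
The groups Bravo, Gala are pairwise disjoint, so any hitting set needs a separate element for each — at least 2. Hence 2 is optimal.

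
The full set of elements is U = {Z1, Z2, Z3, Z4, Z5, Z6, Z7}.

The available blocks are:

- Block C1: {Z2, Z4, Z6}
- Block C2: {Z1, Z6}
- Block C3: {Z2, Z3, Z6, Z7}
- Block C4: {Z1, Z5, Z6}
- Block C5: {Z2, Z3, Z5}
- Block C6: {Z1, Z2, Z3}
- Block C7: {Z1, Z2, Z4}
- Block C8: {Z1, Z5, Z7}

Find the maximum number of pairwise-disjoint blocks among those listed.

2

C2, C5 are pairwise disjoint (C2={Z1,Z6}; C5={Z2,Z3,Z5}).
Every remaining block overlaps one of these, and no 3 of the listed blocks are pairwise disjoint, so 2 is the maximum.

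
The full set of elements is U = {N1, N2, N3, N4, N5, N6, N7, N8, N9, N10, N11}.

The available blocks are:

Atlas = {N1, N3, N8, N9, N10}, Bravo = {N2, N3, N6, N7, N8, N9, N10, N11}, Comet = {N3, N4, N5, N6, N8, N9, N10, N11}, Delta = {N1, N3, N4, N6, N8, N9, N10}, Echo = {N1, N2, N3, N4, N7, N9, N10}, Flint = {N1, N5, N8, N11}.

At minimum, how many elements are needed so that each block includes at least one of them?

Take H = {N5, N10}. Each listed block contains at least one of these, so H is a hitting set of size 2.
No single element lies in every block, so at least 2 are needed and 2 is optimal.

2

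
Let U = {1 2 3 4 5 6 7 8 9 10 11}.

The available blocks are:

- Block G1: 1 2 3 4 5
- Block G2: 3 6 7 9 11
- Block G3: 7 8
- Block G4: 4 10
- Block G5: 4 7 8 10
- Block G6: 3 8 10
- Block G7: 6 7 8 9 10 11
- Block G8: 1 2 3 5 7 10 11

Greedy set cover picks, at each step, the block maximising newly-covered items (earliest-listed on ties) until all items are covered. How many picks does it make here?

3

Greedy: pick G8 (covers 7 new) → pick G7 (covers 3 new) → pick G1 (covers 1 new). Total picks: 3.
(The true minimum cover uses only 2 blocks, so greedy is not optimal here.)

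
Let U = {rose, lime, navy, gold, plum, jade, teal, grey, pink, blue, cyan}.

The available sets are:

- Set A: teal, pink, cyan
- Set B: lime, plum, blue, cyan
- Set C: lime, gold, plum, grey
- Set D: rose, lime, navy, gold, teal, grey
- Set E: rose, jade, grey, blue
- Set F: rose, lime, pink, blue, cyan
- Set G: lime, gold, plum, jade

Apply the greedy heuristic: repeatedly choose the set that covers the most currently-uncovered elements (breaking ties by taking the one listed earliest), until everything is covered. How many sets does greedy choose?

Greedy: pick D (covers 6 new) → pick B (covers 3 new) → pick A (covers 1 new) → pick E (covers 1 new). Total picks: 4.
(The true minimum cover uses only 3 sets, so greedy is not optimal here.)

4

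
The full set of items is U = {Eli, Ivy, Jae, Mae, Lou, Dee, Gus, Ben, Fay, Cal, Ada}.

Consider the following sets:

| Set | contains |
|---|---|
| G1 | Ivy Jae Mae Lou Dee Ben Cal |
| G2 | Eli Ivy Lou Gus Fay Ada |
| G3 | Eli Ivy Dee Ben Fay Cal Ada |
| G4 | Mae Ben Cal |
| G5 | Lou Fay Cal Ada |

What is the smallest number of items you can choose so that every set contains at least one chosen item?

Take H = {Mae, Ada}. Each listed set contains at least one of these, so H is a hitting set of size 2.
The sets G2, G4 are pairwise disjoint, so any hitting set needs a separate item for each — at least 2. Hence 2 is optimal.

2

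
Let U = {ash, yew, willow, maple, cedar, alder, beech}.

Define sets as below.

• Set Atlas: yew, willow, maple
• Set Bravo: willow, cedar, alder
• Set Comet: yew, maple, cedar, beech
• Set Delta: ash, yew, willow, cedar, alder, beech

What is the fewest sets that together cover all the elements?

Comet and Delta cover everything between them: the union {ash, yew, willow, maple, cedar, alder, beech} is all of U.
No single set has all 7 elements (the largest, Delta, has 6), so 2 is optimal.

2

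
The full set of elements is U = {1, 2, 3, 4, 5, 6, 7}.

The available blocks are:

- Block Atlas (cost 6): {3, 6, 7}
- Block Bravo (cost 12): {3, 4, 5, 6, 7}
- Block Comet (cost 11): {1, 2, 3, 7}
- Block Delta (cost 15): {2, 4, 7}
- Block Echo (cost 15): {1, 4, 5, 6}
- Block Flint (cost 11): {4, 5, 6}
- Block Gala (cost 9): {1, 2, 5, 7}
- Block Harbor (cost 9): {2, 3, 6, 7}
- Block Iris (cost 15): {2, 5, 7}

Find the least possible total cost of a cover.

21

Bravo, Gala together cover every element (Bravo ∪ Gala = {1, 2, 3, 4, 5, 6, 7}); total cost 12 + 9 = 21.
The greedy pick Atlas, Gala, Flint costs 26; no covering selection beats 21.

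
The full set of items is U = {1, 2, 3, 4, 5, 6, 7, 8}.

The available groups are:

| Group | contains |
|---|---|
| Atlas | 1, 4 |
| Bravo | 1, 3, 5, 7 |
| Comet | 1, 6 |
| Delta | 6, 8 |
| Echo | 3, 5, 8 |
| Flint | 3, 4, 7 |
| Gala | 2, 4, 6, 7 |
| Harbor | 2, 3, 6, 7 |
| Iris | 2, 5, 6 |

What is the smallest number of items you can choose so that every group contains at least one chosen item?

H = {3, 4, 6} meets every group (each contains at least one member of H), and |H| = 3.
No choice of 2 items meets every group, so 3 is the minimum.

3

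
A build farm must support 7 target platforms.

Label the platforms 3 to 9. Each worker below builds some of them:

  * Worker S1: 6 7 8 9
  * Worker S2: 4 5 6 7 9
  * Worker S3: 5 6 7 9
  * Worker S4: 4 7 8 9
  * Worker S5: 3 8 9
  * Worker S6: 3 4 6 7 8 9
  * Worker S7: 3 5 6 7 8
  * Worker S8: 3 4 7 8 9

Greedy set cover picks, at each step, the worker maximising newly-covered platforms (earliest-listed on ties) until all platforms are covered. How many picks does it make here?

Greedy: pick S6 (covers 6 new) → pick S2 (covers 1 new). Total picks: 2.

2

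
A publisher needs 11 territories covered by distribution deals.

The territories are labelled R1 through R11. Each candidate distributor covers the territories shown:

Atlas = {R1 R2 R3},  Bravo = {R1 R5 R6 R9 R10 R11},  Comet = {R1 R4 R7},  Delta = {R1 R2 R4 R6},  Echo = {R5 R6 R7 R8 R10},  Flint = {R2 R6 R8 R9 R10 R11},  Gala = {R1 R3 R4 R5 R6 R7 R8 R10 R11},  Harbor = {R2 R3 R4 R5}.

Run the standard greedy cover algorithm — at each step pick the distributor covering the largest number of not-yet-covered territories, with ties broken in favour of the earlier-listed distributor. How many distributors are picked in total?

2

Greedy: pick Gala (covers 9 new) → pick Flint (covers 2 new). Total picks: 2.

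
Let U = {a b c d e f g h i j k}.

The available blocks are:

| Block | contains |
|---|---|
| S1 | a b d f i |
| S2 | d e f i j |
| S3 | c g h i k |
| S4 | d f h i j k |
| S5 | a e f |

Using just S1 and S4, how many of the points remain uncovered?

3

Union of S1, S4 = {a, b, d, f, h, i, j, k}.
Not covered: c, e, g — 3 points.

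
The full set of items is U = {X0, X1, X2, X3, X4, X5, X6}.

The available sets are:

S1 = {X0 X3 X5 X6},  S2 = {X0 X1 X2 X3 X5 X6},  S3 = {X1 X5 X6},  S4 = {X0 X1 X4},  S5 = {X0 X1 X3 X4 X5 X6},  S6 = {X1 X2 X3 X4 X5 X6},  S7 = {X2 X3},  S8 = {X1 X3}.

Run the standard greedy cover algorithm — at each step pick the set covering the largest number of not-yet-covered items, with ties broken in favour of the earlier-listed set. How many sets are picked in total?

2

Greedy: pick S2 (covers 6 new) → pick S4 (covers 1 new). Total picks: 2.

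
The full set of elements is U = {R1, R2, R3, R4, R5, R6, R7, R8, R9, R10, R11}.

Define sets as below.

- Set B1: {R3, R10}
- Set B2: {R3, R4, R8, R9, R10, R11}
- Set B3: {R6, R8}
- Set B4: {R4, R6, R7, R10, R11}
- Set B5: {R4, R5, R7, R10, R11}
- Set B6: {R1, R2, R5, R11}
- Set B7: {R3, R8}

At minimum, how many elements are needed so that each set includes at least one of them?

3

Take H = {R8, R10, R11}. Each listed set contains at least one of these, so H is a hitting set of size 3.
The sets B1, B3, B6 are pairwise disjoint, so any hitting set needs a separate element for each — at least 3. Hence 3 is optimal.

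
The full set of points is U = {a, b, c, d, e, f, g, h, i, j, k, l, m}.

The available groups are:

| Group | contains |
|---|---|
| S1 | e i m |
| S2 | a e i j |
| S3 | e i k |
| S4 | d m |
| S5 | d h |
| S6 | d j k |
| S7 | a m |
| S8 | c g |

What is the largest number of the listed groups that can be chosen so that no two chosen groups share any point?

S3, S5, S7, S8 are pairwise disjoint (S3={e,i,k}; S5={d,h}; S7={a,m}; S8={c,g}).
Every remaining group overlaps one of these, and no 5 of the listed groups are pairwise disjoint, so 4 is the maximum.

4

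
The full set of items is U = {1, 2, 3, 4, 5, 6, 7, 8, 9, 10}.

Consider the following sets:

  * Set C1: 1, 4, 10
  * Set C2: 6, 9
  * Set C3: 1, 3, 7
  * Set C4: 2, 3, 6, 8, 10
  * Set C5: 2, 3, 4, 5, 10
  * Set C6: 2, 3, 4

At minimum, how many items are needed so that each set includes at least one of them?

H = {1, 2, 6} meets every set (each contains at least one member of H), and |H| = 3.
No choice of 2 items meets every set, so 3 is the minimum.

3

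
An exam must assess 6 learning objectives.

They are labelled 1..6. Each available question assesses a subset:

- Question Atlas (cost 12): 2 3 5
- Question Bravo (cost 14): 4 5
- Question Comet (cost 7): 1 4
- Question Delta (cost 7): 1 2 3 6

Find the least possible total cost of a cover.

Bravo, Delta together cover every objective (Bravo ∪ Delta = {1, 2, 3, 4, 5, 6}); total cost 14 + 7 = 21.
No covering selection has total cost below 21.

21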